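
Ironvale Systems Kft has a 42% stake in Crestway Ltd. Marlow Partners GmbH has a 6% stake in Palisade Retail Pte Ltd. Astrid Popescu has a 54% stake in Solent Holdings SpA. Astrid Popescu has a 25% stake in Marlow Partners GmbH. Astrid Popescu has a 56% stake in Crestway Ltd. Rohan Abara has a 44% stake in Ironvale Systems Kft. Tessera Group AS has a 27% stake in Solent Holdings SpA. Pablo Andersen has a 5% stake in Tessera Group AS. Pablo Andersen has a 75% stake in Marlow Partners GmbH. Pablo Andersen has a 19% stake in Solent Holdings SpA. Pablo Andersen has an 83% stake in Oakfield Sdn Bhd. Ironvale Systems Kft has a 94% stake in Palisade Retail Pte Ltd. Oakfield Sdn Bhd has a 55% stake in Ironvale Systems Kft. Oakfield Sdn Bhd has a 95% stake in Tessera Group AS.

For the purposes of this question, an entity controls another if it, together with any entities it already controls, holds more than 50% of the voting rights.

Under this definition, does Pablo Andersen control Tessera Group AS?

Pablo holds 83% of Oakfield, so Pablo controls Oakfield.
Oakfield and Pablo together hold 95% + 5% = 100% of Tessera, so Pablo controls Tessera.

Yes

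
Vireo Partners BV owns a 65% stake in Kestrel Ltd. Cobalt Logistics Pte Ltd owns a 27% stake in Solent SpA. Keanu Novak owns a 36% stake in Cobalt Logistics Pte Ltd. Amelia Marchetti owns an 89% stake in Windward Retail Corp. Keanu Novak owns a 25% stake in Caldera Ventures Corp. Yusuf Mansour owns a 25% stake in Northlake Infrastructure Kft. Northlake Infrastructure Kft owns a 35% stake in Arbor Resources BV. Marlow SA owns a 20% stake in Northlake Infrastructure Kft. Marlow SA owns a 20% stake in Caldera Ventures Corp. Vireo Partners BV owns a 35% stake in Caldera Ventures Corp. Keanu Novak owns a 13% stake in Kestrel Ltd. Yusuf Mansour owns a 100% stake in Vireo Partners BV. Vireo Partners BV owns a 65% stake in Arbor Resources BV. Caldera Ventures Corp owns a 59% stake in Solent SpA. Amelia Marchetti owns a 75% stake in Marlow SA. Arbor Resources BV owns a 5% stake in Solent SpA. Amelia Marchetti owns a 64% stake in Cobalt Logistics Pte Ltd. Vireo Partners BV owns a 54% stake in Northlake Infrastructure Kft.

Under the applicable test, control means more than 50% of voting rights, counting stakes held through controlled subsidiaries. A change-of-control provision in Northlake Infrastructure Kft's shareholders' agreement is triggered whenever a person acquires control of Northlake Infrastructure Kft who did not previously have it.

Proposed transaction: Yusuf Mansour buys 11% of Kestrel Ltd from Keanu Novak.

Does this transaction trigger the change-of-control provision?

No

The purchase adds only to Yusuf's holdings (Keanu's stake shrinks), so Yusuf is the only person who could newly come to control Northlake.
Yusuf holds 100% of Vireo, so Yusuf controls Vireo.
Vireo and Yusuf together hold 54% + 25% = 79% of Northlake, so Yusuf controls Northlake.
So Yusuf already controls Northlake before the transaction.
After the purchase, Yusuf holds 11% of Kestrel directly, and Keanu's stake falls to 2%.
Yusuf controlled Northlake already, so this is not a new person acquiring control; every other person's position is unchanged or reduced.
No new person acquires control, so the clause is not triggered.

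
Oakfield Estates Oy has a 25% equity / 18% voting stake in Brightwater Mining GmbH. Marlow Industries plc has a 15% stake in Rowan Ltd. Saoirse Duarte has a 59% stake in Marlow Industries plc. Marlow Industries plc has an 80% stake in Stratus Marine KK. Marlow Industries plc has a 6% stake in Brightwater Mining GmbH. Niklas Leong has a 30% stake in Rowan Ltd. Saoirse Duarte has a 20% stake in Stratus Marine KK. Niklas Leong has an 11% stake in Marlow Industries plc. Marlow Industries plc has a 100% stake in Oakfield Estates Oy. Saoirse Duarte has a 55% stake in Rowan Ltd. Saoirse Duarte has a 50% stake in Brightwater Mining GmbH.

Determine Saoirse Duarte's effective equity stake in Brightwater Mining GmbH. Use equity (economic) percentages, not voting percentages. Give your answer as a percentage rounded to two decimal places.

Saoirse reaches Brightwater along 3 paths.
Direct stake: 50% = 50%.
Via Marlow → Oakfield: 59% × 100% × 25% = 14.75%.
Via Marlow: 59% × 6% = 3.54%.
Total: 50% + 14.75% + 3.54% = 68.29%.

68.29%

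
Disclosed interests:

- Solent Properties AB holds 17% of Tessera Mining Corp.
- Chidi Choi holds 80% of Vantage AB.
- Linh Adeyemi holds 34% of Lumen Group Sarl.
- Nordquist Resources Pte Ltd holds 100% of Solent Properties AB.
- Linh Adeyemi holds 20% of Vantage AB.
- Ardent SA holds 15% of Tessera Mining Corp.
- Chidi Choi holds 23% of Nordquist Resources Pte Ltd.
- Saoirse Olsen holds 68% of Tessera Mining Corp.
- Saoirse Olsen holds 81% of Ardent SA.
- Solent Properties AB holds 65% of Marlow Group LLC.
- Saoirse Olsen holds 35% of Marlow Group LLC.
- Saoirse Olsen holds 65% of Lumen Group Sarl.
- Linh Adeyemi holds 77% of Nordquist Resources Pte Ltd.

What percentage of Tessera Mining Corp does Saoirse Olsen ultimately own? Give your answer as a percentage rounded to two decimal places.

80.15%

Saoirse reaches Tessera along 2 paths.
Direct stake: 68% = 68%.
Via Ardent: 81% × 15% = 12.15%.
Total: 68% + 12.15% = 80.15%.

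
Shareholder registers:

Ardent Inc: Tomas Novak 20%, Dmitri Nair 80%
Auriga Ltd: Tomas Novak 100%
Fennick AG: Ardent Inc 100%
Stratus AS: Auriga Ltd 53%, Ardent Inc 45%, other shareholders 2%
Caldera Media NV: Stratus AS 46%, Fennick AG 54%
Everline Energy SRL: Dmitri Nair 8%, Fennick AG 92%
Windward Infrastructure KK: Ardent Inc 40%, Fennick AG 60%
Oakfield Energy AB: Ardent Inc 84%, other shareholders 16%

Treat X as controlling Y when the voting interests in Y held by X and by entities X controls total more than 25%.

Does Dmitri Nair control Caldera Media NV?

Dmitri holds 80% of Ardent, so Dmitri controls Ardent.
Ardent holds 45% of Stratus, so Dmitri controls Stratus.
Ardent holds 100% of Fennick, so Dmitri controls Fennick.
Stratus and Fennick together hold 46% + 54% = 100% of Caldera, so Dmitri controls Caldera.

Yes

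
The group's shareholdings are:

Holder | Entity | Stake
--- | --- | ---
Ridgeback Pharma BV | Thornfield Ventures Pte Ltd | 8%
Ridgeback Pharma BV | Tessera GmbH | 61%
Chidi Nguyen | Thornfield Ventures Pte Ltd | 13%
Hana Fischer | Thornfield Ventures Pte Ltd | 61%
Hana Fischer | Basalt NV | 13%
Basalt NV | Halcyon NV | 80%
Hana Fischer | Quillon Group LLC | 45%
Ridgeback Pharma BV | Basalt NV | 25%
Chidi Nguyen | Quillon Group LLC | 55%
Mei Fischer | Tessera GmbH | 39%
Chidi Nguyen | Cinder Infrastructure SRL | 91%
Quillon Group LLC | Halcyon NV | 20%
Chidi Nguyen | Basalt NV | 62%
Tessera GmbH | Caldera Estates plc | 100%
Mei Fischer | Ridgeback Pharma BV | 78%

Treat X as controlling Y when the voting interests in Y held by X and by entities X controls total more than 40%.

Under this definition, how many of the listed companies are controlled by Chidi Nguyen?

Chidi holds 55% of Quillon, so Chidi controls Quillon.
Chidi holds 62% of Basalt, so Chidi controls Basalt.
Basalt and Quillon together hold 80% + 20% = 100% of Halcyon, so Chidi controls Halcyon.
Chidi holds 91% of Cinder, so Chidi controls Cinder.
No other company's threshold is met.
Chidi controls 4 companies.

4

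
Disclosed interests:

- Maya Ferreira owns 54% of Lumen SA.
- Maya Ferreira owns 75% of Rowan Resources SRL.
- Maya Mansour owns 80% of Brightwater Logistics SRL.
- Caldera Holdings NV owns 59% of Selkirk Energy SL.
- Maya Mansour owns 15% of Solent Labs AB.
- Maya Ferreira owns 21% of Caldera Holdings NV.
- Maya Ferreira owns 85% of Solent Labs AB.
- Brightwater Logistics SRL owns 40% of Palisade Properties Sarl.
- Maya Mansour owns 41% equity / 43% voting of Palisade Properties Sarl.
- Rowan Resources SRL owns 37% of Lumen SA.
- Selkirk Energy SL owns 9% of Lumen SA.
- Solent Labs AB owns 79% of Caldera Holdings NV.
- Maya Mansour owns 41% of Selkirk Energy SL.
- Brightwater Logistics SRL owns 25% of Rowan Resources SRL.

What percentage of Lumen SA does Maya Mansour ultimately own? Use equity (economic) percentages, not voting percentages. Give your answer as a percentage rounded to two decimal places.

Maya Mansour reaches Lumen along 3 paths.
Via Solent → Caldera → Selkirk: 15% × 79% × 59% × 9% = 0.629235%.
Via Selkirk: 41% × 9% = 3.69%.
Via Brightwater → Rowan: 80% × 25% × 37% = 7.4%.
Total: 0.629235% + 3.69% + 7.4% = 11.719235%.
Rounded: 11.72%.

11.72%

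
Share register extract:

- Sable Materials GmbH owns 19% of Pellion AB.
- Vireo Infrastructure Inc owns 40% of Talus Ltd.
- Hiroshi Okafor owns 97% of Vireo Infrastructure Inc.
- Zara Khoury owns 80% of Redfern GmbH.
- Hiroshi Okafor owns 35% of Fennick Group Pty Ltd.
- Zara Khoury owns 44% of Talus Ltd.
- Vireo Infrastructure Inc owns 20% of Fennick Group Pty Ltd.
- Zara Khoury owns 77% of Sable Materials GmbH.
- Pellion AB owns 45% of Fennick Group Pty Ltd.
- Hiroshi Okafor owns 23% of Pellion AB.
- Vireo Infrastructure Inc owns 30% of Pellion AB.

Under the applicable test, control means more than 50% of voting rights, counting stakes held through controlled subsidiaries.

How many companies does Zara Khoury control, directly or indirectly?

Zara holds 77% of Sable, so Zara controls Sable.
Zara holds 80% of Redfern, so Zara controls Redfern.
No other company's threshold is met.
Zara controls 2 companies.

2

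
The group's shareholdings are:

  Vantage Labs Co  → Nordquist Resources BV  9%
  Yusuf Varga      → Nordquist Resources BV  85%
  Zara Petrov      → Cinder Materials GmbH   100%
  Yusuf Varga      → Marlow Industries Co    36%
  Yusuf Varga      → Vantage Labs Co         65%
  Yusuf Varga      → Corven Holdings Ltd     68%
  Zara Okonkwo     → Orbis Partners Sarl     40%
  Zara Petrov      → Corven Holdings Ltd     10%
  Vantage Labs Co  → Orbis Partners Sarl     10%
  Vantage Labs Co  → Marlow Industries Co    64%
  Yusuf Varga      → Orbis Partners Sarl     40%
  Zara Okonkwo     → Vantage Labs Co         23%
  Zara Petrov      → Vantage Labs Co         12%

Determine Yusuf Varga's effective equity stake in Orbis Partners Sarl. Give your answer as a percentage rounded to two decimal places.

Yusuf reaches Orbis along 2 paths.
Direct stake: 40% = 40%.
Via Vantage: 65% × 10% = 6.5%.
Total: 40% + 6.5% = 46.5%.
Rounded: 46.50%.

46.50%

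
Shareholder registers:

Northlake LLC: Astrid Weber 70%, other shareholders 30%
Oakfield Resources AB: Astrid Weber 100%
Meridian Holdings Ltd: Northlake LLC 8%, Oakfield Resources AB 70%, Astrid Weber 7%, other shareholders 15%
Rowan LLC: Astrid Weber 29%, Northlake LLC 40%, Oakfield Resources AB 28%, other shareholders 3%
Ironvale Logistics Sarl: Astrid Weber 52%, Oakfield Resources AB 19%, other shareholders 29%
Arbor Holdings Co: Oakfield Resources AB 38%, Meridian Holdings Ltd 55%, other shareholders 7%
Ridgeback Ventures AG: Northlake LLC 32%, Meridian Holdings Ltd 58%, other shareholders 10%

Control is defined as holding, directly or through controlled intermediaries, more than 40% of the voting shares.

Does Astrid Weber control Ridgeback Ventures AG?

Yes

Astrid holds 70% of Northlake, so Astrid controls Northlake.
Astrid holds 100% of Oakfield, so Astrid controls Oakfield.
Northlake and Oakfield and Astrid together hold 8% + 70% + 7% = 85% of Meridian, so Astrid controls Meridian.
Northlake and Meridian together hold 32% + 58% = 90% of Ridgeback, so Astrid controls Ridgeback.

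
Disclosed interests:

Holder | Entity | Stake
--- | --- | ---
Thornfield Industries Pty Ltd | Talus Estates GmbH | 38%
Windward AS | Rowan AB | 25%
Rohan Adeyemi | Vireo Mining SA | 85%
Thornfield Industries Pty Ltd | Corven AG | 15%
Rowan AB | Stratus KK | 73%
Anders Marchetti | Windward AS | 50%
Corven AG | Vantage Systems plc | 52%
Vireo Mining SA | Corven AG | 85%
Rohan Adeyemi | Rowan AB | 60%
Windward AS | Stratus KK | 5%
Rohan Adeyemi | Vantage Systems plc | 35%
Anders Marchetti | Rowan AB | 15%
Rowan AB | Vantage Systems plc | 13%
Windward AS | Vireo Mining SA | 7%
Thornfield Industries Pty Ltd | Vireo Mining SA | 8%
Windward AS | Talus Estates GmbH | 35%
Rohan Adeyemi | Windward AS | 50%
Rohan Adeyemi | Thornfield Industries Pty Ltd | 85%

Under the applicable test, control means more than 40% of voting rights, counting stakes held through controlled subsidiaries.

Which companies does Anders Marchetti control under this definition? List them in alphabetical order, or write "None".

Anders holds 50% of Windward, so Anders controls Windward.
No other company's threshold is met.

Windward AS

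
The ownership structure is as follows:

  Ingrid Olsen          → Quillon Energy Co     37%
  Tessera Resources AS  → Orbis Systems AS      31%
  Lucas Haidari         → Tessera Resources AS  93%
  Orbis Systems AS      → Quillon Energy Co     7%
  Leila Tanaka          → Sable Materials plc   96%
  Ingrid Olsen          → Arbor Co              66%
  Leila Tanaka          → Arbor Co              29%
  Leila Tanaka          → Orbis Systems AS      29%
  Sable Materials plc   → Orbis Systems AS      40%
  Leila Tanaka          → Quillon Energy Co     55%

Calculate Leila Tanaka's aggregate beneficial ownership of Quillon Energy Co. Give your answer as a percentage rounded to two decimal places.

Leila reaches Quillon along 3 paths.
Direct stake: 55% = 55%.
Via Orbis: 29% × 7% = 2.03%.
Via Sable → Orbis: 96% × 40% × 7% = 2.688%.
Total: 55% + 2.03% + 2.688% = 59.718%.
Rounded: 59.72%.

59.72%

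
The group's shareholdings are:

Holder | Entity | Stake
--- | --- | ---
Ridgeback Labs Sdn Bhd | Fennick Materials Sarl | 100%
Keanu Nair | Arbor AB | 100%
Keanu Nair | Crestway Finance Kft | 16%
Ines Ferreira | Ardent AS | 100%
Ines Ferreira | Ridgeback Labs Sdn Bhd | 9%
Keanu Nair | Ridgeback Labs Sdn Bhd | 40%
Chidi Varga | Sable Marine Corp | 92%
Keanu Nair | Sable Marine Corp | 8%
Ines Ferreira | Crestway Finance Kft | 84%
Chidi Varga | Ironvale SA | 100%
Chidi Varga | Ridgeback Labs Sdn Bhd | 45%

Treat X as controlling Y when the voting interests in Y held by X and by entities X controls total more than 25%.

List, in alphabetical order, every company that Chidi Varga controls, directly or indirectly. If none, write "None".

Fennick Materials Sarl, Ironvale SA, Ridgeback Labs Sdn Bhd, Sable Marine Corp

Chidi holds 45% of Ridgeback, so Chidi controls Ridgeback.
Ridgeback holds 100% of Fennick, so Chidi controls Fennick.
Chidi holds 92% of Sable, so Chidi controls Sable.
Chidi holds 100% of Ironvale, so Chidi controls Ironvale.
No other company's threshold is met.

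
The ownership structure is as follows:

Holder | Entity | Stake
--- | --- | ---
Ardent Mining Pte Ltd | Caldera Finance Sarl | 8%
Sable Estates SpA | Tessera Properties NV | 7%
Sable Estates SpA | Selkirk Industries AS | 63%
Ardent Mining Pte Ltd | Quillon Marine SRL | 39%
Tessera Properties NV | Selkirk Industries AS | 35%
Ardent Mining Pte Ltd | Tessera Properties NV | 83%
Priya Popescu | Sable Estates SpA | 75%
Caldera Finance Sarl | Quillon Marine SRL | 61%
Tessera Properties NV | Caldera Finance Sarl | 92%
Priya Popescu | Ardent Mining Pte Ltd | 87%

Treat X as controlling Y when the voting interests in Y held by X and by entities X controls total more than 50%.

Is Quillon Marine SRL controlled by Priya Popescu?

Priya holds 75% of Sable, so Priya controls Sable.
Priya holds 87% of Ardent, so Priya controls Ardent.
Sable and Ardent together hold 7% + 83% = 90% of Tessera, so Priya controls Tessera.
Ardent and Tessera together hold 8% + 92% = 100% of Caldera, so Priya controls Caldera.
Ardent and Caldera together hold 39% + 61% = 100% of Quillon, so Priya controls Quillon.

Yes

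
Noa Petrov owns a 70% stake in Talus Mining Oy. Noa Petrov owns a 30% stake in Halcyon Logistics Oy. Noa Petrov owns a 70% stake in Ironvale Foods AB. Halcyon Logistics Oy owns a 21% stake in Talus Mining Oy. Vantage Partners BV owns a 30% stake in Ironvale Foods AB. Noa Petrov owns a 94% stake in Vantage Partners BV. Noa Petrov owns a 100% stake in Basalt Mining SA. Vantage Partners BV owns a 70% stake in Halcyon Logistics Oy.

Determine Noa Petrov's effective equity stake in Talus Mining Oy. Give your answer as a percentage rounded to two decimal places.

90.12%

Noa reaches Talus along 3 paths.
Direct stake: 70% = 70%.
Via Halcyon: 30% × 21% = 6.3%.
Via Vantage → Halcyon: 94% × 70% × 21% = 13.818%.
Total: 70% + 6.3% + 13.818% = 90.118%.
Rounded: 90.12%.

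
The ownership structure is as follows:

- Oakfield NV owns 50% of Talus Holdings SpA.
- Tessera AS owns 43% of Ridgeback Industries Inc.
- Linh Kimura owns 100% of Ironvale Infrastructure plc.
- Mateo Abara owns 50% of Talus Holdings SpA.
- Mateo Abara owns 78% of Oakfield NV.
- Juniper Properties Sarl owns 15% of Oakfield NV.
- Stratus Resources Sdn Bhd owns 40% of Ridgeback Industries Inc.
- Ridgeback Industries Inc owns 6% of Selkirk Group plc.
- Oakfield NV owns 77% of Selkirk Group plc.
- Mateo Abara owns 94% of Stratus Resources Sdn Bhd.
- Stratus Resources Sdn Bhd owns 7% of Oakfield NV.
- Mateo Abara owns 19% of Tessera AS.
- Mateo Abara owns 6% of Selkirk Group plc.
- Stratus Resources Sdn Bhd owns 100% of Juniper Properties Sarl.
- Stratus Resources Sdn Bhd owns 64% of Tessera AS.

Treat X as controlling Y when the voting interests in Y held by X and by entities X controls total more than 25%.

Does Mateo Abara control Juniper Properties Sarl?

Yes

Mateo holds 94% of Stratus, so Mateo controls Stratus.
Stratus holds 100% of Juniper, so Mateo controls Juniper.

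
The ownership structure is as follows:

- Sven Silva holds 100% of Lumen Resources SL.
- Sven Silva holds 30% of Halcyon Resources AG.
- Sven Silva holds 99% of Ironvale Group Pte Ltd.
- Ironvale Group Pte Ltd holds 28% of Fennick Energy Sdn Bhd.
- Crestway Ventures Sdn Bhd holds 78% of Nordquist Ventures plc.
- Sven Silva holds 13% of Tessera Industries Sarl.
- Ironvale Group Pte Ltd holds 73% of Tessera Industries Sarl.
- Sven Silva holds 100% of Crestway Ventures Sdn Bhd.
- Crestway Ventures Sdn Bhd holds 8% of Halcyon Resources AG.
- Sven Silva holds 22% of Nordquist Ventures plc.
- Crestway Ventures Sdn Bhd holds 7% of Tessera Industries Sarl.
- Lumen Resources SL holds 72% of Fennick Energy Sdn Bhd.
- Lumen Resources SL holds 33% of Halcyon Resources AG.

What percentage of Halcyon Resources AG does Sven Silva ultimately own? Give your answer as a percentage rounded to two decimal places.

Sven reaches Halcyon along 3 paths.
Via Lumen: 100% × 33% = 33%.
Via Crestway: 100% × 8% = 8%.
Direct stake: 30% = 30%.
Total: 33% + 8% + 30% = 71%.
Rounded: 71.00%.

71.00%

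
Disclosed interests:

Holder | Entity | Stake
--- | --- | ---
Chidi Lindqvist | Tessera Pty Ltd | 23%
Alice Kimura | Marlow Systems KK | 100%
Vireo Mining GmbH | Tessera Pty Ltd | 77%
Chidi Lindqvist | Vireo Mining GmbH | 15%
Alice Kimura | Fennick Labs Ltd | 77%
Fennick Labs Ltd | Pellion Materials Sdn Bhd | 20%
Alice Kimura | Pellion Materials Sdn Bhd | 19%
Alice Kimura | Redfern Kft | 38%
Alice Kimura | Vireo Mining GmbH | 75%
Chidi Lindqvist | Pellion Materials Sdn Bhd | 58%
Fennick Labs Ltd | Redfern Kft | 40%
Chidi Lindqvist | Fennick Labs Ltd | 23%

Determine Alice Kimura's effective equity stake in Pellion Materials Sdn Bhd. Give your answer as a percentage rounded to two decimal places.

34.40%

Alice reaches Pellion along 2 paths.
Direct stake: 19% = 19%.
Via Fennick: 77% × 20% = 15.4%.
Total: 19% + 15.4% = 34.4%.
Rounded: 34.40%.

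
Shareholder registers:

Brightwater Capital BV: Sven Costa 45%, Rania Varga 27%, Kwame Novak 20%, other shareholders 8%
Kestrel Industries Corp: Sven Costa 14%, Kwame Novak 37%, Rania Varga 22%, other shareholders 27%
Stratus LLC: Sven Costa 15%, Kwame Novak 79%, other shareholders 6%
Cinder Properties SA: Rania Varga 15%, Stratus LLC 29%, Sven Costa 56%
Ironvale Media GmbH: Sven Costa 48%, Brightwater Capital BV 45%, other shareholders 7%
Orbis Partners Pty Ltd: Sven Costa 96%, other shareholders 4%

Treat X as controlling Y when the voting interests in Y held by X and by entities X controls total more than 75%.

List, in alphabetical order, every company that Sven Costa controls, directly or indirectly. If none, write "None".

Sven holds 96% of Orbis, so Sven controls Orbis.
No other company's threshold is met.

Orbis Partners Pty Ltd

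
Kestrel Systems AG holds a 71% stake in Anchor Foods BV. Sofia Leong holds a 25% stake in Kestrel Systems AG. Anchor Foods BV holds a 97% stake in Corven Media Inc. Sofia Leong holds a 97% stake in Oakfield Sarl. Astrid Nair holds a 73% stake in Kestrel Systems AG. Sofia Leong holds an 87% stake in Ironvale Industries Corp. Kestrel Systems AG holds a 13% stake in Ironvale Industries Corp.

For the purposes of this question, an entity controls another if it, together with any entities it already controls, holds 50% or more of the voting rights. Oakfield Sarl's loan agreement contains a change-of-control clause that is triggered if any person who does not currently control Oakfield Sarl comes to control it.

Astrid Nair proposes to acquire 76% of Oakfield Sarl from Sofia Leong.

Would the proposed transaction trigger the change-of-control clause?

The purchase adds only to Astrid's holdings (Sofia's stake shrinks), so Astrid is the only person who could newly come to control Oakfield.
Astrid holds 73% of Kestrel, so Astrid controls Kestrel.
Kestrel holds 71% of Anchor, so Astrid controls Anchor.
Anchor holds 97% of Corven, so Astrid controls Corven.
Neither Astrid nor any entity Astrid controls holds any voting interest in Oakfield.
So before the transaction, Astrid does not control Oakfield.
After the purchase, Astrid holds 76% of Oakfield directly, and Sofia's stake falls to 21%.
Astrid holds 76% of Oakfield, so Astrid controls Oakfield.
Astrid did not control Oakfield before and does after, so the clause is triggered.

Yes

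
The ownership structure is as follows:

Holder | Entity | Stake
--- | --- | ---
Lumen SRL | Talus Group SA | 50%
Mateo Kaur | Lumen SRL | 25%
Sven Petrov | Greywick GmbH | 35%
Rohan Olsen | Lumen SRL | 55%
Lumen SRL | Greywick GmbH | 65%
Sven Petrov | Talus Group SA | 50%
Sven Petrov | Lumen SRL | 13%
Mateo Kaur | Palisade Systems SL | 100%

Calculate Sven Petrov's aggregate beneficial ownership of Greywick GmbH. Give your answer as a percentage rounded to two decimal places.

43.45%

Sven reaches Greywick along 2 paths.
Via Lumen: 13% × 65% = 8.45%.
Direct stake: 35% = 35%.
Total: 8.45% + 35% = 43.45%.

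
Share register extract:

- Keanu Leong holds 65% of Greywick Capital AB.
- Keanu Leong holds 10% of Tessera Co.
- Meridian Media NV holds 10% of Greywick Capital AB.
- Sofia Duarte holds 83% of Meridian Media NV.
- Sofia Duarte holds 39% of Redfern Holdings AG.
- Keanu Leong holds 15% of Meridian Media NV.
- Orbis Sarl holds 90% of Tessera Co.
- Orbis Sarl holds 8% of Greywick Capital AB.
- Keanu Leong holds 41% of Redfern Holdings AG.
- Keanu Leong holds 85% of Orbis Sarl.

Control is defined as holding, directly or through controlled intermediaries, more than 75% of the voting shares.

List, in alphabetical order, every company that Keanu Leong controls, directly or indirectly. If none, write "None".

Orbis Sarl, Tessera Co

Keanu holds 85% of Orbis, so Keanu controls Orbis.
Orbis and Keanu together hold 90% + 10% = 100% of Tessera, so Keanu controls Tessera.
No other company's threshold is met.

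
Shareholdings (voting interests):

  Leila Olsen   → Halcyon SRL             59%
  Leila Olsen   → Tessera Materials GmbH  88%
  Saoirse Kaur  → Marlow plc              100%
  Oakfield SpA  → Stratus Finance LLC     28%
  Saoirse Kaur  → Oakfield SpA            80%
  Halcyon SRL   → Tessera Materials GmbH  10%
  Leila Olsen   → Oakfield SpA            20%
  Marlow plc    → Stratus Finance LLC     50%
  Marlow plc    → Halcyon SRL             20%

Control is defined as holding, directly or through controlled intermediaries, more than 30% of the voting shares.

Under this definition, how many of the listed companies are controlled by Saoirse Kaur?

3

Saoirse holds 80% of Oakfield, so Saoirse controls Oakfield.
Saoirse holds 100% of Marlow, so Saoirse controls Marlow.
Marlow and Oakfield together hold 50% + 28% = 78% of Stratus, so Saoirse controls Stratus.
No other company's threshold is met.
Saoirse controls 3 companies.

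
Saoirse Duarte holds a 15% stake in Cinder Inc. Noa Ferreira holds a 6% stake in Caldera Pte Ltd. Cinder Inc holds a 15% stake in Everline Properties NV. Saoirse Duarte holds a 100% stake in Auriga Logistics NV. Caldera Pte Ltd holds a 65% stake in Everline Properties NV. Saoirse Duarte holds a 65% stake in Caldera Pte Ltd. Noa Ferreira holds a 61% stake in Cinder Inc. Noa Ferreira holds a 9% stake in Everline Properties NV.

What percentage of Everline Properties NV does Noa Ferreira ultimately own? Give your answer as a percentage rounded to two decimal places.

Noa reaches Everline along 3 paths.
Direct stake: 9% = 9%.
Via Cinder: 61% × 15% = 9.15%.
Via Caldera: 6% × 65% = 3.9%.
Total: 9% + 9.15% + 3.9% = 22.05%.

22.05%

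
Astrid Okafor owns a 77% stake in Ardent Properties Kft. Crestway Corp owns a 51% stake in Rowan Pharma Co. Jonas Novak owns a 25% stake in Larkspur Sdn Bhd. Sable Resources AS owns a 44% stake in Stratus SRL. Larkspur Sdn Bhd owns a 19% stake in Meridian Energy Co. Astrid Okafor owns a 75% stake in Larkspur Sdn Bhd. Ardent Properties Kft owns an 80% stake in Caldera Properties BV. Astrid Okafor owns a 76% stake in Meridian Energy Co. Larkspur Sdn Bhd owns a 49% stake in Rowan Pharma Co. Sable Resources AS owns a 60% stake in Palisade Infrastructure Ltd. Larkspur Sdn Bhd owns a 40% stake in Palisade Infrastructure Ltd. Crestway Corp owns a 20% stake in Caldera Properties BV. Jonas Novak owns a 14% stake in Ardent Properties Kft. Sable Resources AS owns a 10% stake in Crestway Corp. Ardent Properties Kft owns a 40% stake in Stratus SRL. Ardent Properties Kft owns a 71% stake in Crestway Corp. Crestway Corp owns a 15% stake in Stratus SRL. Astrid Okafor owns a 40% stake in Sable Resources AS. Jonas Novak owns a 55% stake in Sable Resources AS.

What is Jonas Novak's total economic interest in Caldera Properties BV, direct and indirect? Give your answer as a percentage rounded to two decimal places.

14.29%

Jonas reaches Caldera along 3 paths.
Via Sable → Crestway: 55% × 10% × 20% = 1.1%.
Via Ardent → Crestway: 14% × 71% × 20% = 1.988%.
Via Ardent: 14% × 80% = 11.2%.
Total: 1.1% + 1.988% + 11.2% = 14.288%.
Rounded: 14.29%.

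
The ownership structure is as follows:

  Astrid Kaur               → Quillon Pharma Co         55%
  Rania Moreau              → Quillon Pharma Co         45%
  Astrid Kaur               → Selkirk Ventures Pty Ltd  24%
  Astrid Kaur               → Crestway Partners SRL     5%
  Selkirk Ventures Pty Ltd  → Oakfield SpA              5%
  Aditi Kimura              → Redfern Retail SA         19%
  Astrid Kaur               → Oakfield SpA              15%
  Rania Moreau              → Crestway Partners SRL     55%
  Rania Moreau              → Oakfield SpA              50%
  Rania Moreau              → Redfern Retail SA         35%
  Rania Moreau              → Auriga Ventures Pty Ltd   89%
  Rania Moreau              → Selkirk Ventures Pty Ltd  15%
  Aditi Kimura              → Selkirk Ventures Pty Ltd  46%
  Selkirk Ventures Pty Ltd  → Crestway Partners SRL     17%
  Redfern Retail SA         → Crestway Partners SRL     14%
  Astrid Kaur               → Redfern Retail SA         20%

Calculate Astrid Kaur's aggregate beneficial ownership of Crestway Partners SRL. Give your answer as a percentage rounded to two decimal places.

11.88%

Astrid reaches Crestway along 3 paths.
Via Redfern: 20% × 14% = 2.8%.
Direct stake: 5% = 5%.
Via Selkirk: 24% × 17% = 4.08%.
Total: 2.8% + 5% + 4.08% = 11.88%.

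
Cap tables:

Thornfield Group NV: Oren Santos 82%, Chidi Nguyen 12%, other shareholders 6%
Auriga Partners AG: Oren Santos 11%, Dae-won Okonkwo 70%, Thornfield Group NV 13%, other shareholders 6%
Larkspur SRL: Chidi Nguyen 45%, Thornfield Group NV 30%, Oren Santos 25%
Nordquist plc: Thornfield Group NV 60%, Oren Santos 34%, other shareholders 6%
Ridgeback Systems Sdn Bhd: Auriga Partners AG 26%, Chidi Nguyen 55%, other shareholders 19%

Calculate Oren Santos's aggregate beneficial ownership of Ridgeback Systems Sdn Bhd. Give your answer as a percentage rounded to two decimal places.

5.63%

Oren reaches Ridgeback along 2 paths.
Via Auriga: 11% × 26% = 2.86%.
Via Thornfield → Auriga: 82% × 13% × 26% = 2.7716%.
Total: 2.86% + 2.7716% = 5.6316%.
Rounded: 5.63%.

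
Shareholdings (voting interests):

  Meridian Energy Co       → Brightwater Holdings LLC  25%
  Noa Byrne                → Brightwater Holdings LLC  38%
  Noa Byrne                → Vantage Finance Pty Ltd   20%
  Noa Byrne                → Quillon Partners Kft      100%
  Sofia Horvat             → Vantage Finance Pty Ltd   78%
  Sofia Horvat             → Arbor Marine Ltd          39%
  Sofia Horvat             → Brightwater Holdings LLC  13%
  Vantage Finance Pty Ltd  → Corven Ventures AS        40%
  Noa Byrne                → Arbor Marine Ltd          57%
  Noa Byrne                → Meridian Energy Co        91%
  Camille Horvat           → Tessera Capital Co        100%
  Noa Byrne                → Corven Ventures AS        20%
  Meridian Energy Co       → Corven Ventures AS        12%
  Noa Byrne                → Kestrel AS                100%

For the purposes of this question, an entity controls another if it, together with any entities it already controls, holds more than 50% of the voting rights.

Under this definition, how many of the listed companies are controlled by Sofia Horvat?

Sofia holds 78% of Vantage, so Sofia controls Vantage.
No other company's threshold is met.
Sofia controls 1 company.

1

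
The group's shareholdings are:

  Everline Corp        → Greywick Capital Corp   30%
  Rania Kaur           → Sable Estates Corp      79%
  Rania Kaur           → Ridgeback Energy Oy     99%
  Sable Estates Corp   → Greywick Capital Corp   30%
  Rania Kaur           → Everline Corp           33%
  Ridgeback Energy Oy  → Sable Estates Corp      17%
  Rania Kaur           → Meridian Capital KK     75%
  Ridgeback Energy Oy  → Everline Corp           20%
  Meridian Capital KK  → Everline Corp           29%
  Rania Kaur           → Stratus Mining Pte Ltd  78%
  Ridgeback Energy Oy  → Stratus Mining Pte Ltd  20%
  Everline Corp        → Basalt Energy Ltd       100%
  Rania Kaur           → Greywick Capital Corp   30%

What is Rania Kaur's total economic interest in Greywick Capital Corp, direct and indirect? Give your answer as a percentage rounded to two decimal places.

81.11%

Rania reaches Greywick along 6 paths.
Via Sable: 79% × 30% = 23.7%.
Via Ridgeback → Sable: 99% × 17% × 30% = 5.049%.
Direct stake: 30% = 30%.
Via Ridgeback → Everline: 99% × 20% × 30% = 5.94%.
Via Meridian → Everline: 75% × 29% × 30% = 6.525%.
Via Everline: 33% × 30% = 9.9%.
Total: 23.7% + 5.049% + 30% + 5.94% + 6.525% + 9.9% = 81.114%.
Rounded: 81.11%.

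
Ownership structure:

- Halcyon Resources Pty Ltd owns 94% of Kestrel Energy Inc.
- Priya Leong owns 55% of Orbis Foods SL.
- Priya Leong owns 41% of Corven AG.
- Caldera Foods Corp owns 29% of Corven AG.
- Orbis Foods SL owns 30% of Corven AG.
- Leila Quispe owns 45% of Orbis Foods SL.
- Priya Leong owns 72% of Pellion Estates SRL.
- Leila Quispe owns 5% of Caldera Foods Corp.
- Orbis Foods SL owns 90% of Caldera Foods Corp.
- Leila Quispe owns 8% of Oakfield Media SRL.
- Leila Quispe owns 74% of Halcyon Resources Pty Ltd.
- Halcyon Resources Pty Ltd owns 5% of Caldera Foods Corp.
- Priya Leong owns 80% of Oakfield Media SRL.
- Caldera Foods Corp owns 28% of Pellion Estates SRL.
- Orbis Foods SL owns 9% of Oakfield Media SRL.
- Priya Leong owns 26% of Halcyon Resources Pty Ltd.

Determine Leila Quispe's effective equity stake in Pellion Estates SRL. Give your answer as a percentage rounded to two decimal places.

Leila reaches Pellion along 3 paths.
Via Halcyon → Caldera: 74% × 5% × 28% = 1.036%.
Via Caldera: 5% × 28% = 1.4%.
Via Orbis → Caldera: 45% × 90% × 28% = 11.34%.
Total: 1.036% + 1.4% + 11.34% = 13.776%.
Rounded: 13.78%.

13.78%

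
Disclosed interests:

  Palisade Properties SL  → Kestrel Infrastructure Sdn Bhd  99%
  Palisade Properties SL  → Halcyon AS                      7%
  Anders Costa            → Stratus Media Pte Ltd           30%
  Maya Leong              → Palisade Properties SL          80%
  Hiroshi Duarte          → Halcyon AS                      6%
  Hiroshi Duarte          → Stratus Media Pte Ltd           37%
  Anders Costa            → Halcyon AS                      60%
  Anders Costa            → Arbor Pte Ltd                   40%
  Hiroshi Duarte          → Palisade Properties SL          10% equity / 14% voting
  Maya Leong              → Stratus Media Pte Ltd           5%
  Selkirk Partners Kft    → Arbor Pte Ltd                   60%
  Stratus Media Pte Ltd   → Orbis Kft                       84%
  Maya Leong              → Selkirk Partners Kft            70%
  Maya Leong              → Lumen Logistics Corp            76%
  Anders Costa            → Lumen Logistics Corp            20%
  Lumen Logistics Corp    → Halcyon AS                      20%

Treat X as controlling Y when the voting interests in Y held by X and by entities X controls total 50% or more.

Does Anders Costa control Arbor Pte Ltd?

No

Anders holds 60% of Halcyon, so Anders controls Halcyon.
In Arbor, Anders's side holds only 40%, not ≥ 50%.
So Anders does not control Arbor.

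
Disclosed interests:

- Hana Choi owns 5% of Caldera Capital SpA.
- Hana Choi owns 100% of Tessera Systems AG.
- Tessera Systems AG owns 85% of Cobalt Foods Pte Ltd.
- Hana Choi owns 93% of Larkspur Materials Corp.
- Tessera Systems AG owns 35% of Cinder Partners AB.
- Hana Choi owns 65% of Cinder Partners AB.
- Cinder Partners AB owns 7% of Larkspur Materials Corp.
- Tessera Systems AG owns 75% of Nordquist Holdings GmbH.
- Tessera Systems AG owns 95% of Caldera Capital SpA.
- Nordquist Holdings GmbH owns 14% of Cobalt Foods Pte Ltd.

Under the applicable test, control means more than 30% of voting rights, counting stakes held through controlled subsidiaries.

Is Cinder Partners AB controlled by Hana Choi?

Hana holds 100% of Tessera, so Hana controls Tessera.
Tessera and Hana together hold 35% + 65% = 100% of Cinder, so Hana controls Cinder.

Yes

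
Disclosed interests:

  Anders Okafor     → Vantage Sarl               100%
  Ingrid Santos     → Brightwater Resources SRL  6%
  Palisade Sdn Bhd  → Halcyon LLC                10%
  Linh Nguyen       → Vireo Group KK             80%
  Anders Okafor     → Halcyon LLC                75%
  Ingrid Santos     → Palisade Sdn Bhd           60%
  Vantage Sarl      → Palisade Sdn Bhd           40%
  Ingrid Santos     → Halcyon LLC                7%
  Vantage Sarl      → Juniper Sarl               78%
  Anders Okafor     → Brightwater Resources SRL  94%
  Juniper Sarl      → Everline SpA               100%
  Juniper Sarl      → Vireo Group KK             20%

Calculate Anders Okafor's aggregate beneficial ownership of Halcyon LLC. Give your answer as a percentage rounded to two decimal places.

Anders reaches Halcyon along 2 paths.
Via Vantage → Palisade: 100% × 40% × 10% = 4%.
Direct stake: 75% = 75%.
Total: 4% + 75% = 79%.
Rounded: 79.00%.

79.00%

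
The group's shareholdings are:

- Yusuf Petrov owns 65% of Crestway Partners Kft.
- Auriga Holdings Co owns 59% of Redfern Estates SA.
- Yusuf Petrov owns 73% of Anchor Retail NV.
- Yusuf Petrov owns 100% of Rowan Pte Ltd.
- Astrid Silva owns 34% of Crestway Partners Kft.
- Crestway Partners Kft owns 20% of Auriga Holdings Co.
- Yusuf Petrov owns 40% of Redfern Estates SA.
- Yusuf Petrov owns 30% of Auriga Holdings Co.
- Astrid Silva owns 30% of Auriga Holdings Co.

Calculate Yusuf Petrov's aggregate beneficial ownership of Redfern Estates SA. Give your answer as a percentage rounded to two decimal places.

Yusuf reaches Redfern along 3 paths.
Via Crestway → Auriga: 65% × 20% × 59% = 7.67%.
Via Auriga: 30% × 59% = 17.7%.
Direct stake: 40% = 40%.
Total: 7.67% + 17.7% + 40% = 65.37%.

65.37%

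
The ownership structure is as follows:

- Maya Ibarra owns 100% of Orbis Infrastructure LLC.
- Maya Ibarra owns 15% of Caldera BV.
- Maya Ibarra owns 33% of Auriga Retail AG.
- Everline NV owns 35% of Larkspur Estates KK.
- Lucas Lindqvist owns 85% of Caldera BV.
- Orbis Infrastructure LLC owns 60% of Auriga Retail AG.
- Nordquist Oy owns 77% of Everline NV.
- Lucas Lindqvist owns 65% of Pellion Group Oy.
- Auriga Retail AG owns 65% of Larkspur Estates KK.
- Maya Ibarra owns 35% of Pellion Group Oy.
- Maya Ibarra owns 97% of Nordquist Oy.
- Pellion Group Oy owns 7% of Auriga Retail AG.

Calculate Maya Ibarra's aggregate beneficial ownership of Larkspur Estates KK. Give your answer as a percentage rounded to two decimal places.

Maya reaches Larkspur along 4 paths.
Via Orbis → Auriga: 100% × 60% × 65% = 39%.
Via Auriga: 33% × 65% = 21.45%.
Via Pellion → Auriga: 35% × 7% × 65% = 1.5925%.
Via Nordquist → Everline: 97% × 77% × 35% = 26.1415%.
Total: 39% + 21.45% + 1.5925% + 26.1415% = 88.184%.
Rounded: 88.18%.

88.18%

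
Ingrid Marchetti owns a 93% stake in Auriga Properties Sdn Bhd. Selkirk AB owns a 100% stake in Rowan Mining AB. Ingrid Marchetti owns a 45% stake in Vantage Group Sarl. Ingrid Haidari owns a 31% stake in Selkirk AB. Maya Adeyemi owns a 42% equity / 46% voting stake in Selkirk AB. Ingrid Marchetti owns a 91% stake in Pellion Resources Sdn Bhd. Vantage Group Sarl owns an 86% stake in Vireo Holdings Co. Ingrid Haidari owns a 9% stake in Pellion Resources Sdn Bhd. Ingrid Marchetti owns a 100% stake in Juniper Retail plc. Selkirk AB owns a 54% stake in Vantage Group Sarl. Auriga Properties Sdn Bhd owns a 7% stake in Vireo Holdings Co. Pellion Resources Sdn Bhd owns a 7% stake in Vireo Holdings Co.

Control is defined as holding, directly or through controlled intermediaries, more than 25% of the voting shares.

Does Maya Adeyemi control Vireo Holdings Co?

Yes

Maya holds 46% of Selkirk, so Maya controls Selkirk.
Selkirk holds 54% of Vantage, so Maya controls Vantage.
Vantage holds 86% of Vireo, so Maya controls Vireo.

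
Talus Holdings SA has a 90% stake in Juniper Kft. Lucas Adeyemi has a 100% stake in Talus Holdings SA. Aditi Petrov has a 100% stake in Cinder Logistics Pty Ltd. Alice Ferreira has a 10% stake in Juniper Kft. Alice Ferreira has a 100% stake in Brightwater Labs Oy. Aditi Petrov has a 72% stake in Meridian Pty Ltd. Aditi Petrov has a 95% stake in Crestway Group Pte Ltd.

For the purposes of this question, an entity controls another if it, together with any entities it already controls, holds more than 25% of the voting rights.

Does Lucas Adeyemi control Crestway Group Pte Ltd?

No

Lucas holds 100% of Talus, so Lucas controls Talus.
Talus holds 90% of Juniper, so Lucas controls Juniper.
Neither Lucas nor any entity Lucas controls holds any voting interest in Crestway.
So Lucas does not control Crestway.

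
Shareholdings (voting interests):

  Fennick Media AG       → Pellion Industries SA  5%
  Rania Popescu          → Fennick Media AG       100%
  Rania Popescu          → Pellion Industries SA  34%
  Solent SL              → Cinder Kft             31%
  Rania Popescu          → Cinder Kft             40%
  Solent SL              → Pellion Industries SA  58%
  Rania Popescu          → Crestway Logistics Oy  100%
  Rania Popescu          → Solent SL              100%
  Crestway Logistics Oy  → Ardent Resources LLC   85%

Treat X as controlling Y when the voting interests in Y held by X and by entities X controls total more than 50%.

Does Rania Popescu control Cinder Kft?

Rania holds 100% of Solent, so Rania controls Solent.
Rania and Solent together hold 40% + 31% = 71% of Cinder, so Rania controls Cinder.

Yes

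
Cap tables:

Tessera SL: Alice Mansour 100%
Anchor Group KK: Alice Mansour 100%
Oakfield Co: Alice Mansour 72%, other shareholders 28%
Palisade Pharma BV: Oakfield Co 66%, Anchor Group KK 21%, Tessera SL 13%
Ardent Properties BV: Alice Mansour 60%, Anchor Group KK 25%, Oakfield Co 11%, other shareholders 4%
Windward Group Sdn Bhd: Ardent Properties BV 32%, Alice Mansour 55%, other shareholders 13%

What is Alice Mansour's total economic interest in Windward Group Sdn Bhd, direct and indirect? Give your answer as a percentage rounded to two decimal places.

84.73%

Alice reaches Windward along 4 paths.
Via Ardent: 60% × 32% = 19.2%.
Via Anchor → Ardent: 100% × 25% × 32% = 8%.
Via Oakfield → Ardent: 72% × 11% × 32% = 2.5344%.
Direct stake: 55% = 55%.
Total: 19.2% + 8% + 2.5344% + 55% = 84.7344%.
Rounded: 84.73%.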